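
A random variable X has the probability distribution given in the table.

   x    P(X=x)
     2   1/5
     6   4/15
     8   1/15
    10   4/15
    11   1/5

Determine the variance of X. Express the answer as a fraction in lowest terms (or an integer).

808/75

E[X] = (1/5)·2 + (4/15)·6 + (1/15)·8 + (4/15)·10 + (1/5)·11 = 37/5
E[X²] = (1/5)·4 + (4/15)·36 + (1/15)·64 + (4/15)·100 + (1/5)·121 = 983/15
Var(X) = 983/15 − (37/5)² = 808/75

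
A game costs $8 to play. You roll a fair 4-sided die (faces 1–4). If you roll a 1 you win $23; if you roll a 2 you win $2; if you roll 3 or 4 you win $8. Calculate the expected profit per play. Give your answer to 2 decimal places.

$2.25

E[payout] = (1/4)·2 + (1/2)·8 + (1/4)·23 = 41/4
Expected profit = 41/4 − 8 = 9/4 ≈ $2.25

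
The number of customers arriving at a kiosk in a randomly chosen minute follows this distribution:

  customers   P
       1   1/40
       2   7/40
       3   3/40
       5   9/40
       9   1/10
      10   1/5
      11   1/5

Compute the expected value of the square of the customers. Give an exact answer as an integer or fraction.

E[X²] = (1/40)·1 + (7/40)·4 + (3/40)·9 + (9/40)·25 + (1/10)·81 + (1/5)·100 + (1/5)·121
     = 2373/40

2373/40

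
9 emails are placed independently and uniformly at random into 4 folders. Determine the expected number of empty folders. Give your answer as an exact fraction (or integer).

19683/65536

Let Xⱼ=1 if folder j is empty. P(Xⱼ=1) = ((4-1)/4)^9 = 19683/262144.
By linearity, E[#empty] = 4·19683/262144 = 19683/65536.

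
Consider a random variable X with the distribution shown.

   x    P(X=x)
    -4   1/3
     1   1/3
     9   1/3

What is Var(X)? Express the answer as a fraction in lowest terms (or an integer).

86/3

E[X] = (1/3)·(-4) + (1/3)·1 + (1/3)·9 = 2
E[X²] = (1/3)·16 + (1/3)·1 + (1/3)·81 = 98/3
Var(X) = 98/3 − (2)² = 86/3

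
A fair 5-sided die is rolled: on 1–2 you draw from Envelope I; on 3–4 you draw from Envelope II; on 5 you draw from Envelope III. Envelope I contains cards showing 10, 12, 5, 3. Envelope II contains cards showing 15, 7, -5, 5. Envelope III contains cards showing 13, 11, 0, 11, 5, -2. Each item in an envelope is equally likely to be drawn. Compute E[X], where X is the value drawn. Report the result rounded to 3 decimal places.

6.467

E[X | Envelope I] = (10 + 12 + 5 + 3)/4 = 15/2
E[X | Envelope II] = (15 + 7 − 5 + 5)/4 = 11/2
E[X | Envelope III] = (13 + 11 + 0 + 11 + 5 − 2)/6 = 19/3
E[X] = (2/5)·15/2 + (2/5)·11/2 + (1/5)·19/3 = 97/15 ≈ 6.467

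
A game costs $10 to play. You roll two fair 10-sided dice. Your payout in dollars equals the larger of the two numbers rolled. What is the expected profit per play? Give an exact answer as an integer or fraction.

-57/20 dollars

Distribution of the larger of the two numbers rolled: 1 w.p. 1/100, 2 w.p. 3/100, 3 w.p. 1/20, 4 w.p. 7/100, 5 w.p. 9/100, 6 w.p. 11/100, …
E[payout] = (1/100)·1 + (3/100)·2 + (1/20)·3 + (7/100)·4 + (9/100)·5 + (11/100)·6 + (13/100)·7 + (3/20)·8 + (17/100)·9 + (19/100)·10 = 143/20
Expected profit = 143/20 − 10 = -57/20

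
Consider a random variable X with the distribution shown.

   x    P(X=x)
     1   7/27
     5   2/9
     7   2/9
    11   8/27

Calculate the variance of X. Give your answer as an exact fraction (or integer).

E[X] = (7/27)·1 + (2/9)·5 + (2/9)·7 + (8/27)·11 = 167/27
E[X²] = (7/27)·1 + (2/9)·25 + (2/9)·49 + (8/27)·121 = 473/9
Var(X) = 473/9 − (167/27)² = 10424/729

10424/729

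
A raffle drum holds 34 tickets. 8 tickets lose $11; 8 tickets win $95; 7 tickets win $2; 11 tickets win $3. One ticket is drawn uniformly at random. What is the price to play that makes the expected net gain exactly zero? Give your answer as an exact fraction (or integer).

E[payout] = (8/34)·(-11) + (8/34)·95 + (7/34)·2 + (11/34)·3 = 719/34
Fair fee = E[payout] = 719/34

719/34 dollars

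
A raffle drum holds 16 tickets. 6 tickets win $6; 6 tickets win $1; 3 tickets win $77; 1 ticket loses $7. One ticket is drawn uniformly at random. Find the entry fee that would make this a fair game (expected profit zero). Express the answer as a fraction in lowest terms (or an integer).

E[payout] = (6/16)·6 + (6/16)·1 + (3/16)·77 + (1/16)·(-7) = 133/8
Fair fee = E[payout] = 133/8

133/8 dollars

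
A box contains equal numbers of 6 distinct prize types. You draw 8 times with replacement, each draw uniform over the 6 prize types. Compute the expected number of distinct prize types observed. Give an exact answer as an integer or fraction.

Let Xⱼ=1 if type j appears at least once. P(Xⱼ=1) = 1 − ((6−1)/6)^8 = 1288991/1679616.
E[#distinct] = 6·1288991/1679616 = 1288991/279936.

1288991/279936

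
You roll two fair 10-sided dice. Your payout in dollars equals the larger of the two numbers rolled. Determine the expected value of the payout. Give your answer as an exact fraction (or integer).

Distribution of the larger of the two numbers rolled: 1 w.p. 1/100, 2 w.p. 3/100, 3 w.p. 1/20, 4 w.p. 7/100, 5 w.p. 9/100, 6 w.p. 11/100, …
E[payout] = (1/100)·1 + (3/100)·2 + (1/20)·3 + (7/100)·4 + (9/100)·5 + (11/100)·6 + (13/100)·7 + (3/20)·8 + (17/100)·9 + (19/100)·10 = 143/20

143/20 dollars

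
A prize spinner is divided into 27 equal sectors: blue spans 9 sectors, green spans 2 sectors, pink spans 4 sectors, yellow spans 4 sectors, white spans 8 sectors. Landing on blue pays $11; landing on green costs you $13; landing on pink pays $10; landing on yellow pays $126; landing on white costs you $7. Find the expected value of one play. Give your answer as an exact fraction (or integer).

E[payout] = (9/27)·11 + (2/27)·(-13) + (4/27)·10 + (4/27)·126 + (8/27)·(-7) = 187/9

187/9 dollars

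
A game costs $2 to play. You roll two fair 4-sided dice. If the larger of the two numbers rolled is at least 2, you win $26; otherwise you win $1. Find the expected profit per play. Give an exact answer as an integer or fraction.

E[payout] = (1/16)·1 + (15/16)·26 = 391/16
Expected profit = 391/16 − 2 = 359/16

359/16 dollars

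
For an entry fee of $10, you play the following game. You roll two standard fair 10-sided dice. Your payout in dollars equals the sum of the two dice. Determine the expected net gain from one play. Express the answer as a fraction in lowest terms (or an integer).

$1

Distribution of the sum of the two dice: 2 w.p. 1/100, 3 w.p. 1/50, 4 w.p. 3/100, 5 w.p. 1/25, 6 w.p. 1/20, 7 w.p. 3/50, …
E[payout] = (1/100)·2 + (1/50)·3 + (3/100)·4 + (1/25)·5 + (1/20)·6 + (3/50)·7 + (7/100)·8 + (2/25)·9 + (9/100)·10 + (1/10)·11 + (9/100)·12 + (2/25)·13 + (7/100)·14 + (3/50)·15 + (1/20)·16 + (1/25)·17 + (3/100)·18 + (1/50)·19 + (1/100)·20 = 11
Expected profit = 11 − 10 = 1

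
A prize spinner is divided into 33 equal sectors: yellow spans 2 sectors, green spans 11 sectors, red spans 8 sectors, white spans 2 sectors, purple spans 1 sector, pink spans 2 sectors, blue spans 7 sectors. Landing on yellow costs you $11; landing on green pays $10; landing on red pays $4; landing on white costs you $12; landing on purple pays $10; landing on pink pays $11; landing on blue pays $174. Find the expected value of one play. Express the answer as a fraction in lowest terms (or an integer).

1346/33 dollars

E[payout] = (2/33)·(-11) + (11/33)·10 + (8/33)·4 + (2/33)·(-12) + (1/33)·10 + (2/33)·11 + (7/33)·174 = 1346/33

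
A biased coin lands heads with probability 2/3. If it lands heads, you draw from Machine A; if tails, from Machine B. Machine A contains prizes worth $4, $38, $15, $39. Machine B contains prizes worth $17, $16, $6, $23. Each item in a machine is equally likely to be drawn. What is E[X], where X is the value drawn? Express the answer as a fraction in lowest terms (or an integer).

E[X | Machine A] = (4 + 38 + 15 + 39)/4 = 24
E[X | Machine B] = (17 + 16 + 6 + 23)/4 = 31/2
E[X] = (2/3)·24 + (1/3)·31/2 = 127/6

127/6 dollars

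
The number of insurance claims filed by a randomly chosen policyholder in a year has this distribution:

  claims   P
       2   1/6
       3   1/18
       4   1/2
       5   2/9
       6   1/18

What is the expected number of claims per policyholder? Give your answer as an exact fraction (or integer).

E[X] = (1/6)·2 + (1/18)·3 + (1/2)·4 + (2/9)·5 + (1/18)·6
     = 71/18

71/18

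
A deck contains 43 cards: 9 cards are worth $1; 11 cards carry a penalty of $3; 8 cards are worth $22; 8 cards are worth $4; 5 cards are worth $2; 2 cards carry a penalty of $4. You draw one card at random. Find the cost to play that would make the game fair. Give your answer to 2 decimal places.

$4.33

E[payout] = (9/43)·1 + (11/43)·(-3) + (8/43)·22 + (8/43)·4 + (5/43)·2 + (2/43)·(-4) = 186/43
Fair fee = E[payout] = 186/43 ≈ $4.33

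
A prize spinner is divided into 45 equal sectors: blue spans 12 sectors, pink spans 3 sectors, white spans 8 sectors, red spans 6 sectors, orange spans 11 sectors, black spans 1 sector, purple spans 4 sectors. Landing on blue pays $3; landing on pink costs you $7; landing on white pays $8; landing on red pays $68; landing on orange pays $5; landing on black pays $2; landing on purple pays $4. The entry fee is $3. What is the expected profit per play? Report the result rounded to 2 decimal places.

$9.44

E[payout] = (12/45)·3 + (3/45)·(-7) + (8/45)·8 + (6/45)·68 + (11/45)·5 + (1/45)·2 + (4/45)·4 = 112/9
Expected profit = 112/9 − 3 = 85/9 ≈ $9.44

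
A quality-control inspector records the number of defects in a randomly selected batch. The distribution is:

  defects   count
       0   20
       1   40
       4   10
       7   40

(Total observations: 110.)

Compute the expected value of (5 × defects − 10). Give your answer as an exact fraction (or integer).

70/11

Total = 110, so P(defects=0) = 20/110, etc.
E[5x-10] = (2/11)·(-10) + (4/11)·(-5) + (1/11)·10 + (4/11)·25
     = 70/11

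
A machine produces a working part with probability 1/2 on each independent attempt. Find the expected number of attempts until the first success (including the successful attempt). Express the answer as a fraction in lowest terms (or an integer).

2

For a geometric distribution, E[trials] = 1/p = 1/(1/2) = 2.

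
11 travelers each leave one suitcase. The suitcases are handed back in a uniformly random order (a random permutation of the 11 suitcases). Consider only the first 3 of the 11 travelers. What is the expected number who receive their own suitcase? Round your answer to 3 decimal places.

Let Xᵢ = 1 if person i gets their own suitcase. For each i, P(Xᵢ=1) = 1/11.
By linearity of expectation, E[X₁+…+X_3] = 3·(1/11) = 3/11.
≈ 0.273

0.273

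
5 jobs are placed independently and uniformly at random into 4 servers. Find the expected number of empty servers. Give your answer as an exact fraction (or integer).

Let Xⱼ=1 if server j is empty. P(Xⱼ=1) = ((4-1)/4)^5 = 243/1024.
By linearity, E[#empty] = 4·243/1024 = 243/256.

243/256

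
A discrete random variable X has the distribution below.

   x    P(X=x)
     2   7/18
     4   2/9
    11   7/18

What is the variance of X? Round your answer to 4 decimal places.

16.8302

E[X] = (7/18)·2 + (2/9)·4 + (7/18)·11 = 107/18
E[X²] = (7/18)·4 + (2/9)·16 + (7/18)·121 = 313/6
Var(X) = 313/6 − (107/18)² = 5453/324 ≈ 16.8302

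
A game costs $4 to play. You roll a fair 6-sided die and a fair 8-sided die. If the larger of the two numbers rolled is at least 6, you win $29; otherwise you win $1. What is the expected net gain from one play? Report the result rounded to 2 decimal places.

E[payout] = (25/48)·1 + (23/48)·29 = 173/12
Expected profit = 173/12 − 4 = 125/12 ≈ $10.42

$10.42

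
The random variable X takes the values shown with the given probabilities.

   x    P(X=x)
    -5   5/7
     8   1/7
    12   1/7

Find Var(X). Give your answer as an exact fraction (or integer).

E[X] = (5/7)·(-5) + (1/7)·8 + (1/7)·12 = -5/7
E[X²] = (5/7)·25 + (1/7)·64 + (1/7)·144 = 333/7
Var(X) = 333/7 − (-5/7)² = 2306/49

2306/49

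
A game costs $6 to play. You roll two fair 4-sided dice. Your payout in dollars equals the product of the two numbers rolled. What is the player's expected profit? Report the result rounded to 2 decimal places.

Distribution of the product of the two numbers rolled: 1 w.p. 1/16, 2 w.p. 1/8, 3 w.p. 1/8, 4 w.p. 3/16, 6 w.p. 1/8, 8 w.p. 1/8, …
E[payout] = (1/16)·1 + (1/8)·2 + (1/8)·3 + (3/16)·4 + (1/8)·6 + (1/8)·8 + (1/16)·9 + (1/8)·12 + (1/16)·16 = 25/4
Expected profit = 25/4 − 6 = 1/4 ≈ $0.25

$0.25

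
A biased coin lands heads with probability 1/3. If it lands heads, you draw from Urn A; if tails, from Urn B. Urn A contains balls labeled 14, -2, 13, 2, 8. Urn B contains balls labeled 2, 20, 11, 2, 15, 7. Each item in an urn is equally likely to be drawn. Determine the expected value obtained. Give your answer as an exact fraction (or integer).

26/3

E[X | Urn A] = (14 − 2 + 13 + 2 + 8)/5 = 7
E[X | Urn B] = (2 + 20 + 11 + 2 + 15 + 7)/6 = 19/2
E[X] = (1/3)·7 + (2/3)·19/2 = 26/3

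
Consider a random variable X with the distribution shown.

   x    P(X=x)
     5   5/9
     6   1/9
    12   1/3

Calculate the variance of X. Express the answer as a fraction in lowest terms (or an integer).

848/81

E[X] = (5/9)·5 + (1/9)·6 + (1/3)·12 = 67/9
E[X²] = (5/9)·25 + (1/9)·36 + (1/3)·144 = 593/9
Var(X) = 593/9 − (67/9)² = 848/81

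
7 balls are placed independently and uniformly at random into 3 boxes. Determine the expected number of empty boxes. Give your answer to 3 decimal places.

0.176

Let Xⱼ=1 if box j is empty. P(Xⱼ=1) = ((3-1)/3)^7 = 128/2187.
By linearity, E[#empty] = 3·128/2187 = 128/729.
≈ 0.176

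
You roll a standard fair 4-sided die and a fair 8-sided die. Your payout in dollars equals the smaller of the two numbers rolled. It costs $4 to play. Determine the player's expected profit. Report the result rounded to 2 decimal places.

Distribution of the smaller of the two numbers rolled: 1 w.p. 11/32, 2 w.p. 9/32, 3 w.p. 7/32, 4 w.p. 5/32
E[payout] = (11/32)·1 + (9/32)·2 + (7/32)·3 + (5/32)·4 = 35/16
Expected profit = 35/16 − 4 = -29/16 ≈ -$1.81

-$1.81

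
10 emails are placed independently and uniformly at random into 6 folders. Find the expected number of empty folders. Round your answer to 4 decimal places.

0.9690

Let Xⱼ=1 if folder j is empty. P(Xⱼ=1) = ((6-1)/6)^10 = 9765625/60466176.
By linearity, E[#empty] = 6·9765625/60466176 = 9765625/10077696.
≈ 0.9690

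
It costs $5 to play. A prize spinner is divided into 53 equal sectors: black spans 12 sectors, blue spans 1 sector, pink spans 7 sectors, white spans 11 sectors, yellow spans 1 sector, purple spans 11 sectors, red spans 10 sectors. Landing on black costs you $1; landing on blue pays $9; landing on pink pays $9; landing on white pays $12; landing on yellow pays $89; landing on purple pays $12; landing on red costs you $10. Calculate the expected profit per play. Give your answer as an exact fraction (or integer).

48/53 dollars

E[payout] = (12/53)·(-1) + (1/53)·9 + (7/53)·9 + (11/53)·12 + (1/53)·89 + (11/53)·12 + (10/53)·(-10) = 313/53
Expected profit = 313/53 − 5 = 48/53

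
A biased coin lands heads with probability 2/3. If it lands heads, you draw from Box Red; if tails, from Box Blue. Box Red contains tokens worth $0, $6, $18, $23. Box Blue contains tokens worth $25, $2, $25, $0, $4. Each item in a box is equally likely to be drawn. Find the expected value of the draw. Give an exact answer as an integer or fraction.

E[X | Box Red] = (0 + 6 + 18 + 23)/4 = 47/4
E[X | Box Blue] = (25 + 2 + 25 + 0 + 4)/5 = 56/5
E[X] = (2/3)·47/4 + (1/3)·56/5 = 347/30

347/30 dollars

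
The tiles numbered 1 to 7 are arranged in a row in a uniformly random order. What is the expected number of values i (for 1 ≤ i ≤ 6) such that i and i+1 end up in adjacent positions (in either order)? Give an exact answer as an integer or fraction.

For each i ∈ {1,…,6}, let Xᵢ = 1 if i and i+1 are adjacent. P(Xᵢ=1) = 2·(7−1)!/7! = 2/7.
By linearity, E[ΣXᵢ] = (6)·(2/7) = 12/7.

12/7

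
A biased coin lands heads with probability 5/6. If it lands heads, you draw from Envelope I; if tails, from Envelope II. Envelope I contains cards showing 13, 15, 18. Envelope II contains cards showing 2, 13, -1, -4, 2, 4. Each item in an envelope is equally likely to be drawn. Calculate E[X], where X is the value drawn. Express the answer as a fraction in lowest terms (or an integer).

E[X | Envelope I] = (13 + 15 + 18)/3 = 46/3
E[X | Envelope II] = (2 + 13 − 1 − 4 + 2 + 4)/6 = 8/3
E[X] = (5/6)·46/3 + (1/6)·8/3 = 119/9

119/9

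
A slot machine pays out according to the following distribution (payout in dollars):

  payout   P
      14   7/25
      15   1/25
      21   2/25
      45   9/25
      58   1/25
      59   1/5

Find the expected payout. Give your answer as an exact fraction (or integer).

913/25 dollars

E[X] = (7/25)·14 + (1/25)·15 + (2/25)·21 + (9/25)·45 + (1/25)·58 + (1/5)·59
     = 913/25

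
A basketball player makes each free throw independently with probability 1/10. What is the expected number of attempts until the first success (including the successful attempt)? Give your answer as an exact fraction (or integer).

For a geometric distribution, E[trials] = 1/p = 1/(1/10) = 10.

10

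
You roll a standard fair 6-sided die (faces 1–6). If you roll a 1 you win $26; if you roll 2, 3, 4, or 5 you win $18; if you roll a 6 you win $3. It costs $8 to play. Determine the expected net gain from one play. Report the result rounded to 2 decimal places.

E[payout] = (1/6)·3 + (2/3)·18 + (1/6)·26 = 101/6
Expected profit = 101/6 − 8 = 53/6 ≈ $8.83

$8.83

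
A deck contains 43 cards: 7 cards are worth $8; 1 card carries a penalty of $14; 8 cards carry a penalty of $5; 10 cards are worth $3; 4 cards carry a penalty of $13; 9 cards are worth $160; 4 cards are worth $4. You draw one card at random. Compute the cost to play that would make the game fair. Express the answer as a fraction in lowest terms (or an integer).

E[payout] = (7/43)·8 + (1/43)·(-14) + (8/43)·(-5) + (10/43)·3 + (4/43)·(-13) + (9/43)·160 + (4/43)·4 = 1436/43
Fair fee = E[payout] = 1436/43

1436/43 dollars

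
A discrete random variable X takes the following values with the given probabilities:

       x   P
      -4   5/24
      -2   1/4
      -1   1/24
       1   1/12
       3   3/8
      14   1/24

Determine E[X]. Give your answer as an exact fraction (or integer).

5/12

E[X] = (5/24)·(-4) + (1/4)·(-2) + (1/24)·(-1) + (1/12)·1 + (3/8)·3 + (1/24)·14
     = 5/12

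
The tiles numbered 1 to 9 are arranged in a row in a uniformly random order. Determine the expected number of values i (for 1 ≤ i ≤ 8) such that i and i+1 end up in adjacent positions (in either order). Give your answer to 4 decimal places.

For each i ∈ {1,…,8}, let Xᵢ = 1 if i and i+1 are adjacent. P(Xᵢ=1) = 2·(9−1)!/9! = 2/9.
By linearity, E[ΣXᵢ] = (8)·(2/9) = 16/9.
≈ 1.7778

1.7778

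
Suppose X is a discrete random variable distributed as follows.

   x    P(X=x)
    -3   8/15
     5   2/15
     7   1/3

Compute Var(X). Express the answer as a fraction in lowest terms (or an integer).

E[X] = (8/15)·(-3) + (2/15)·5 + (1/3)·7 = 7/5
E[X²] = (8/15)·9 + (2/15)·25 + (1/3)·49 = 367/15
Var(X) = 367/15 − (7/5)² = 1688/75

1688/75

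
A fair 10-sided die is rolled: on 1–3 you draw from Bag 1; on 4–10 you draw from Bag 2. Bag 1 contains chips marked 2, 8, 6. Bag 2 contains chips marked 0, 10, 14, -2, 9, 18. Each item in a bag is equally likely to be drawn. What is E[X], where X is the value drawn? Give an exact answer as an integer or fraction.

E[X | Bag 1] = (2 + 8 + 6)/3 = 16/3
E[X | Bag 2] = (0 + 10 + 14 − 2 + 9 + 18)/6 = 49/6
E[X] = (3/10)·16/3 + (7/10)·49/6 = 439/60

439/60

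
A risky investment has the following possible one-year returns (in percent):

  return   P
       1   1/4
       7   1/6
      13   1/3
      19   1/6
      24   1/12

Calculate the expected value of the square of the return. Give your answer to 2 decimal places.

172.92

E[X²] = (1/4)·1 + (1/6)·49 + (1/3)·169 + (1/6)·361 + (1/12)·576
     = 2075/12 ≈ 172.92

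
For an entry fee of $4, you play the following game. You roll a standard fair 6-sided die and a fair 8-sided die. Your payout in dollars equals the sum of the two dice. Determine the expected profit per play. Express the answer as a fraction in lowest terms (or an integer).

Distribution of the sum of the two dice: 2 w.p. 1/48, 3 w.p. 1/24, 4 w.p. 1/16, 5 w.p. 1/12, 6 w.p. 5/48, 7 w.p. 1/8, …
E[payout] = (1/48)·2 + (1/24)·3 + (1/16)·4 + (1/12)·5 + (5/48)·6 + (1/8)·7 + (1/8)·8 + (1/8)·9 + (5/48)·10 + (1/12)·11 + (1/16)·12 + (1/24)·13 + (1/48)·14 = 8
Expected profit = 8 − 4 = 4

$4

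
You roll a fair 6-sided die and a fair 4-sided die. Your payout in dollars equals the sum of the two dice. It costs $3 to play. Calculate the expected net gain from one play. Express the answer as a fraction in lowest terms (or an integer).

Distribution of the sum of the two dice: 2 w.p. 1/24, 3 w.p. 1/12, 4 w.p. 1/8, 5 w.p. 1/6, 6 w.p. 1/6, 7 w.p. 1/6, …
E[payout] = (1/24)·2 + (1/12)·3 + (1/8)·4 + (1/6)·5 + (1/6)·6 + (1/6)·7 + (1/8)·8 + (1/12)·9 + (1/24)·10 = 6
Expected profit = 6 − 3 = 3

$3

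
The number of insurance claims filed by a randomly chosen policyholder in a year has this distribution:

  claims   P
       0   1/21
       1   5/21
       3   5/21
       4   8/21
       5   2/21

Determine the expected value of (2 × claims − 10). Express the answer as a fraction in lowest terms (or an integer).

-86/21

E[2x-10] = (1/21)·(-10) + (5/21)·(-8) + (5/21)·(-4) + (8/21)·(-2) + (2/21)·0
     = -86/21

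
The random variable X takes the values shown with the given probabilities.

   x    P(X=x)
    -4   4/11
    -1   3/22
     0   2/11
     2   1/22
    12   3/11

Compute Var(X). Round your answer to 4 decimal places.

42.2665

E[X] = (4/11)·(-4) + (3/22)·(-1) + (2/11)·0 + (1/22)·2 + (3/11)·12 = 39/22
E[X²] = (4/11)·16 + (3/22)·1 + (2/11)·0 + (1/22)·4 + (3/11)·144 = 999/22
Var(X) = 999/22 − (39/22)² = 20457/484 ≈ 42.2665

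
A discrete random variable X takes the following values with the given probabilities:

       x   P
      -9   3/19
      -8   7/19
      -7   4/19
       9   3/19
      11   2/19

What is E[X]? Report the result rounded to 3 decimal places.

E[X] = (3/19)·(-9) + (7/19)·(-8) + (4/19)·(-7) + (3/19)·9 + (2/19)·11
     = -62/19 ≈ -3.263

-3.263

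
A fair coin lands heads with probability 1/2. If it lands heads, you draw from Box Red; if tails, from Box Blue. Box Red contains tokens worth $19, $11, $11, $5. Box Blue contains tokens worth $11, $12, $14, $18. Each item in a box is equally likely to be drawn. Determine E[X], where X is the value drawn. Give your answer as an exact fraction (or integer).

101/8 dollars

E[X | Box Red] = (19 + 11 + 11 + 5)/4 = 23/2
E[X | Box Blue] = (11 + 12 + 14 + 18)/4 = 55/4
E[X] = (1/2)·23/2 + (1/2)·55/4 = 101/8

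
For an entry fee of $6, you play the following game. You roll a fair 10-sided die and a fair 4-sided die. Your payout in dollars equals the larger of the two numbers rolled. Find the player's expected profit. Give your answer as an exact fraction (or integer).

Distribution of the larger of the two numbers rolled: 1 w.p. 1/40, 2 w.p. 3/40, 3 w.p. 1/8, 4 w.p. 7/40, 5 w.p. 1/10, 6 w.p. 1/10, …
E[payout] = (1/40)·1 + (3/40)·2 + (1/8)·3 + (7/40)·4 + (1/10)·5 + (1/10)·6 + (1/10)·7 + (1/10)·8 + (1/10)·9 + (1/10)·10 = 23/4
Expected profit = 23/4 − 6 = -1/4

-1/4 dollars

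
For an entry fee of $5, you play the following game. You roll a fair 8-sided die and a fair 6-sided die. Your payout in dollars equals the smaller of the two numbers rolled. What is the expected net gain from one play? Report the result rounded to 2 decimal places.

-$2.23

Distribution of the smaller of the two numbers rolled: 1 w.p. 13/48, 2 w.p. 11/48, 3 w.p. 3/16, 4 w.p. 7/48, 5 w.p. 5/48, 6 w.p. 1/16
E[payout] = (13/48)·1 + (11/48)·2 + (3/16)·3 + (7/48)·4 + (5/48)·5 + (1/16)·6 = 133/48
Expected profit = 133/48 − 5 = -107/48 ≈ -$2.23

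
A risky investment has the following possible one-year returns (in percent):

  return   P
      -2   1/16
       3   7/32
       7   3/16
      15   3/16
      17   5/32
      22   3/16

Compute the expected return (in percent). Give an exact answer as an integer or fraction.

E[X] = (1/16)·(-2) + (7/32)·3 + (3/16)·7 + (3/16)·15 + (5/32)·17 + (3/16)·22
     = 183/16

183/16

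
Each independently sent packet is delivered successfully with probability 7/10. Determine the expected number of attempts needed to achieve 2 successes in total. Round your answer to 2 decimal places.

By linearity (sum of 2 independent geometric waits), E[trials] = 2/p = 2/(7/10) = 20/7.
≈ 2.86

2.86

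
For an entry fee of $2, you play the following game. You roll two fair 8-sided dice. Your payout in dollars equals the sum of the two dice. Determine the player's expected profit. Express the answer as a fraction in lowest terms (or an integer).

Distribution of the sum of the two dice: 2 w.p. 1/64, 3 w.p. 1/32, 4 w.p. 3/64, 5 w.p. 1/16, 6 w.p. 5/64, 7 w.p. 3/32, …
E[payout] = (1/64)·2 + (1/32)·3 + (3/64)·4 + (1/16)·5 + (5/64)·6 + (3/32)·7 + (7/64)·8 + (1/8)·9 + (7/64)·10 + (3/32)·11 + (5/64)·12 + (1/16)·13 + (3/64)·14 + (1/32)·15 + (1/64)·16 = 9
Expected profit = 9 − 2 = 7

$7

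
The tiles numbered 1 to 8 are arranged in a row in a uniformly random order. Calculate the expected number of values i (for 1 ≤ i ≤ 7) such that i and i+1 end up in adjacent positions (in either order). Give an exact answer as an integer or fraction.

For each i ∈ {1,…,7}, let Xᵢ = 1 if i and i+1 are adjacent. P(Xᵢ=1) = 2·(8−1)!/8! = 2/8.
By linearity, E[ΣXᵢ] = (7)·(2/8) = 7/4.

7/4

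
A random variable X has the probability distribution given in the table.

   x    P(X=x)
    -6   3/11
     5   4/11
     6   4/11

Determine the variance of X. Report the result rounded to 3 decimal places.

26.413

E[X] = (3/11)·(-6) + (4/11)·5 + (4/11)·6 = 26/11
E[X²] = (3/11)·36 + (4/11)·25 + (4/11)·36 = 32
Var(X) = 32 − (26/11)² = 3196/121 ≈ 26.413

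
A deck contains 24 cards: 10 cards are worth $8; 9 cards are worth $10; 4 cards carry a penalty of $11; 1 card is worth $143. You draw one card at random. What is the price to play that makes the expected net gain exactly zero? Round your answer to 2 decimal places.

$11.21

E[payout] = (10/24)·8 + (9/24)·10 + (4/24)·(-11) + (1/24)·143 = 269/24
Fair fee = E[payout] = 269/24 ≈ $11.21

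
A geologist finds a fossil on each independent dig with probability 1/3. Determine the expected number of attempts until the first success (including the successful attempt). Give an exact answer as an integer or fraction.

3

For a geometric distribution, E[trials] = 1/p = 1/(1/3) = 3.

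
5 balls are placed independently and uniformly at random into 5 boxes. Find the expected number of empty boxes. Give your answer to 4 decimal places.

Let Xⱼ=1 if box j is empty. P(Xⱼ=1) = ((5-1)/5)^5 = 1024/3125.
By linearity, E[#empty] = 5·1024/3125 = 1024/625.
≈ 1.6384

1.6384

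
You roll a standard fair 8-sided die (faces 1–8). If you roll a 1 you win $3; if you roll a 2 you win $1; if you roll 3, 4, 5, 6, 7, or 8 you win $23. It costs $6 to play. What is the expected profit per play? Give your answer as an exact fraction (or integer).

47/4 dollars

E[payout] = (1/8)·1 + (1/8)·3 + (3/4)·23 = 71/4
Expected profit = 71/4 − 6 = 47/4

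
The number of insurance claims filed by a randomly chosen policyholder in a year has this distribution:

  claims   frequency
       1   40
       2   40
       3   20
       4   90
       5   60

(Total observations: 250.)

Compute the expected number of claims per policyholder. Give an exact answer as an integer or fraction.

84/25

Total = 250, so P(claims=1) = 40/250, etc.
E[X] = (4/25)·1 + (4/25)·2 + (2/25)·3 + (9/25)·4 + (6/25)·5
     = 84/25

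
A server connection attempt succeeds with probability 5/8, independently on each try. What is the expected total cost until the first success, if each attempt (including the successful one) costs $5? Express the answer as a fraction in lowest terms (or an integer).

$8

E[#attempts] = 1/p = 8/5; E[cost] = 5·8/5 = 8.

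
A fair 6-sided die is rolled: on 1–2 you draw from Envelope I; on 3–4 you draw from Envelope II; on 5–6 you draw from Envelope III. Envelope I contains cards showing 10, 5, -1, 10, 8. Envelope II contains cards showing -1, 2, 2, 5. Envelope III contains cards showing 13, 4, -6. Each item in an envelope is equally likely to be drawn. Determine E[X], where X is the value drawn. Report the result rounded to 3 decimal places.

E[X | Envelope I] = (10 + 5 − 1 + 10 + 8)/5 = 32/5
E[X | Envelope II] = (-1 + 2 + 2 + 5)/4 = 2
E[X | Envelope III] = (13 + 4 − 6)/3 = 11/3
E[X] = (1/3)·32/5 + (1/3)·2 + (1/3)·11/3 = 181/45 ≈ 4.022

4.022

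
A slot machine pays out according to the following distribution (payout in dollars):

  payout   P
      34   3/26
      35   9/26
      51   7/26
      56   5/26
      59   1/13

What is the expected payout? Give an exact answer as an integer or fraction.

E[X] = (3/26)·34 + (9/26)·35 + (7/26)·51 + (5/26)·56 + (1/13)·59
     = 586/13

586/13 dollars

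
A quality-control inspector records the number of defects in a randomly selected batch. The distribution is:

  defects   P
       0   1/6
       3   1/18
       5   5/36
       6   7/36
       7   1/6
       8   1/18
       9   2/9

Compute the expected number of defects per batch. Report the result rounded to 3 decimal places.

E[X] = (1/6)·0 + (1/18)·3 + (5/36)·5 + (7/36)·6 + (1/6)·7 + (1/18)·8 + (2/9)·9
     = 203/36 ≈ 5.639

5.639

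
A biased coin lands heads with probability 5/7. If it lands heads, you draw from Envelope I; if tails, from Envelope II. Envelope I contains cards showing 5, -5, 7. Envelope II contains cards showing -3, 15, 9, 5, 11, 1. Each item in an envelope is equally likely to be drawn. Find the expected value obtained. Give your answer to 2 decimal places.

E[X | Envelope I] = (5 − 5 + 7)/3 = 7/3
E[X | Envelope II] = (-3 + 15 + 9 + 5 + 11 + 1)/6 = 19/3
E[X] = (5/7)·7/3 + (2/7)·19/3 = 73/21 ≈ 3.48

3.48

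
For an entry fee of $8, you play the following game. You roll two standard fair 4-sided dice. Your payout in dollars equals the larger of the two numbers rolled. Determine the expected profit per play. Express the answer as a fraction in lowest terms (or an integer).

Distribution of the larger of the two numbers rolled: 1 w.p. 1/16, 2 w.p. 3/16, 3 w.p. 5/16, 4 w.p. 7/16
E[payout] = (1/16)·1 + (3/16)·2 + (5/16)·3 + (7/16)·4 = 25/8
Expected profit = 25/8 − 8 = -39/8

-39/8 dollars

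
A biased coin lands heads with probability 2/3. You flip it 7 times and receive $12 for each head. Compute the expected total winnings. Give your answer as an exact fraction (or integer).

$56

E[#heads] = 7·2/3 = 14/3 (linearity over flips).
E[winnings] = 12·14/3 = 56.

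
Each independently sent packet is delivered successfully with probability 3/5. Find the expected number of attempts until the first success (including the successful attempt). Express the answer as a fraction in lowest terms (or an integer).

For a geometric distribution, E[trials] = 1/p = 1/(3/5) = 5/3.

5/3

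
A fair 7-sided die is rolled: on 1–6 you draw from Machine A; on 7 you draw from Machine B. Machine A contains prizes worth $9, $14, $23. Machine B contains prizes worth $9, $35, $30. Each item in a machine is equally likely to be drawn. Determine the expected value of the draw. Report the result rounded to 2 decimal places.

E[X | Machine A] = (9 + 14 + 23)/3 = 46/3
E[X | Machine B] = (9 + 35 + 30)/3 = 74/3
E[X] = (6/7)·46/3 + (1/7)·74/3 = 50/3 ≈ 16.67

$16.67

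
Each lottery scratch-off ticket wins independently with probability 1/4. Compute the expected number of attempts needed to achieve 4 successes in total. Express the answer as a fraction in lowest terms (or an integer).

16

By linearity (sum of 4 independent geometric waits), E[trials] = 4/p = 4/(1/4) = 16.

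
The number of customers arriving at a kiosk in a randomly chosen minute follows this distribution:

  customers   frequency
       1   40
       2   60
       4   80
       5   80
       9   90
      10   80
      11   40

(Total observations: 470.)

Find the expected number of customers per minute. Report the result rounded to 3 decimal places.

6.234

Total = 470, so P(customers=1) = 40/470, etc.
E[X] = (4/47)·1 + (6/47)·2 + (8/47)·4 + (8/47)·5 + (9/47)·9 + (8/47)·10 + (4/47)·11
     = 293/47 ≈ 6.234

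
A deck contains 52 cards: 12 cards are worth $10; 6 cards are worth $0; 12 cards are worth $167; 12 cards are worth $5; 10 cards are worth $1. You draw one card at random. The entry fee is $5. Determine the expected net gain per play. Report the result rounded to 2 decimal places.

$37.19

E[payout] = (12/52)·10 + (6/52)·0 + (12/52)·167 + (12/52)·5 + (10/52)·1 = 1097/26
Expected profit = 1097/26 − 5 = 967/26 ≈ $37.19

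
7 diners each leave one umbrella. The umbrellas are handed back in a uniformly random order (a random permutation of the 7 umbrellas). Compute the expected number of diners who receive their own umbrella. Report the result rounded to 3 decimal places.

1.000

Let Xᵢ = 1 if person i gets their own umbrella. For each i, P(Xᵢ=1) = 1/7.
By linearity of expectation, E[X₁+…+X_7] = 7·(1/7) = 1.
≈ 1.000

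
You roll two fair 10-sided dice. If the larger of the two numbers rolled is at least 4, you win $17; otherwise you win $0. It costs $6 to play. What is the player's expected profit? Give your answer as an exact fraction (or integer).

E[payout] = (9/100)·0 + (91/100)·17 = 1547/100
Expected profit = 1547/100 − 6 = 947/100

947/100 dollars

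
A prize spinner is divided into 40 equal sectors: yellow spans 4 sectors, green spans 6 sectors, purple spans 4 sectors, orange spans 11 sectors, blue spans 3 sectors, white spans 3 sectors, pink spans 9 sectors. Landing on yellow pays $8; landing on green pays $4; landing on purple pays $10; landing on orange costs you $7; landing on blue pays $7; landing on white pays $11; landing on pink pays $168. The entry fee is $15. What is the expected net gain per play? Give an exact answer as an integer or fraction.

197/8 dollars

E[payout] = (4/40)·8 + (6/40)·4 + (4/40)·10 + (11/40)·(-7) + (3/40)·7 + (3/40)·11 + (9/40)·168 = 317/8
Expected profit = 317/8 − 15 = 197/8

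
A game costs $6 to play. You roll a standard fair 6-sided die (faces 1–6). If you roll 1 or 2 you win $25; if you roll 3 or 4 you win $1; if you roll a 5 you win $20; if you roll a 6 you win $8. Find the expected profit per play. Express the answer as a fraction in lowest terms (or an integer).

22/3 dollars

E[payout] = (1/3)·1 + (1/6)·8 + (1/6)·20 + (1/3)·25 = 40/3
Expected profit = 40/3 − 6 = 22/3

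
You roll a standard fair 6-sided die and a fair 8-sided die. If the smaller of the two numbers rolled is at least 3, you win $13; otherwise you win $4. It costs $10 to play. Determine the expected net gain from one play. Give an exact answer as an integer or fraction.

-3/2 dollars

E[payout] = (1/2)·4 + (1/2)·13 = 17/2
Expected profit = 17/2 − 10 = -3/2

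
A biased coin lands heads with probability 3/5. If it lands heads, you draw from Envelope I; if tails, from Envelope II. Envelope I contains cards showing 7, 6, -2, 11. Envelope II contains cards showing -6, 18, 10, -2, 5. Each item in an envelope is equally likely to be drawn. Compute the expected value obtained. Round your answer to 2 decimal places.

E[X | Envelope I] = (7 + 6 − 2 + 11)/4 = 11/2
E[X | Envelope II] = (-6 + 18 + 10 − 2 + 5)/5 = 5
E[X] = (3/5)·11/2 + (2/5)·5 = 53/10 ≈ 5.30

5.30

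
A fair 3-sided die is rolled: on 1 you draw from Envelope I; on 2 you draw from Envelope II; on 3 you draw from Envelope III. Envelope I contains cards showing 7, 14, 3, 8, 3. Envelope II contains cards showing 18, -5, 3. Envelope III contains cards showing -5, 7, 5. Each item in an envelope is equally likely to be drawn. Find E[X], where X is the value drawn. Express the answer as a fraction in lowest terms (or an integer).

44/9

E[X | Envelope I] = (7 + 14 + 3 + 8 + 3)/5 = 7
E[X | Envelope II] = (18 − 5 + 3)/3 = 16/3
E[X | Envelope III] = (-5 + 7 + 5)/3 = 7/3
E[X] = (1/3)·7 + (1/3)·16/3 + (1/3)·7/3 = 44/9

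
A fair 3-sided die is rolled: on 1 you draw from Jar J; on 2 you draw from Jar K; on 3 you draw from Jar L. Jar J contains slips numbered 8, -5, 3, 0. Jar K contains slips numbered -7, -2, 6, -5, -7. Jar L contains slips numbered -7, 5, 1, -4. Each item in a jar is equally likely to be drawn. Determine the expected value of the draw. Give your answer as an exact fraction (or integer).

E[X | Jar J] = (8 − 5 + 3 + 0)/4 = 3/2
E[X | Jar K] = (-7 − 2 + 6 − 5 − 7)/5 = -3
E[X | Jar L] = (-7 + 5 + 1 − 4)/4 = -5/4
E[X] = (1/3)·3/2 + (1/3)·(-3) + (1/3)·(-5/4) = -11/12

-11/12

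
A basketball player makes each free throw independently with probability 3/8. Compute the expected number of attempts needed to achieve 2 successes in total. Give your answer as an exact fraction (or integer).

16/3

By linearity (sum of 2 independent geometric waits), E[trials] = 2/p = 2/(3/8) = 16/3.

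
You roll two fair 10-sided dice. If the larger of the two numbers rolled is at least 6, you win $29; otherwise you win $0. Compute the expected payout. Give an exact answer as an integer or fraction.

E[payout] = (1/4)·0 + (3/4)·29 = 87/4

87/4 dollars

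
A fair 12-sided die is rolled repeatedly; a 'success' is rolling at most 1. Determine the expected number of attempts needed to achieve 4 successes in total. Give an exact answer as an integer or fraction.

By linearity (sum of 4 independent geometric waits), E[trials] = 4/p = 4/(1/12) = 48.

48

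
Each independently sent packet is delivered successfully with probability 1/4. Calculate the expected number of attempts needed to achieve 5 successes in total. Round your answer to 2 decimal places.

By linearity (sum of 5 independent geometric waits), E[trials] = 5/p = 5/(1/4) = 20.
≈ 20.00

20.00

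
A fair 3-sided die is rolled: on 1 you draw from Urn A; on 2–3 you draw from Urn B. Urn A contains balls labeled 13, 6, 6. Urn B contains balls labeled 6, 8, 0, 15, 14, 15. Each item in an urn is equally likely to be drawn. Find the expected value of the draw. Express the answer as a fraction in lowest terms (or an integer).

83/9

E[X | Urn A] = (13 + 6 + 6)/3 = 25/3
E[X | Urn B] = (6 + 8 + 0 + 15 + 14 + 15)/6 = 29/3
E[X] = (1/3)·25/3 + (2/3)·29/3 = 83/9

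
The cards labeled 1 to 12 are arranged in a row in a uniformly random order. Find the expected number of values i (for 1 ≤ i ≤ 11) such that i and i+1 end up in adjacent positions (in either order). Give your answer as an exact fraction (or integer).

11/6

For each i ∈ {1,…,11}, let Xᵢ = 1 if i and i+1 are adjacent. P(Xᵢ=1) = 2·(12−1)!/12! = 2/12.
By linearity, E[ΣXᵢ] = (11)·(2/12) = 11/6.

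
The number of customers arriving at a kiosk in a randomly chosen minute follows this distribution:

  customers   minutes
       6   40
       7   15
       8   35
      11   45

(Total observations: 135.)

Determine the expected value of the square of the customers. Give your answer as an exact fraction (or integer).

Total = 135, so P(customers=6) = 40/135, etc.
E[X²] = (8/27)·36 + (1/9)·49 + (7/27)·64 + (1/3)·121
     = 1972/27

1972/27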